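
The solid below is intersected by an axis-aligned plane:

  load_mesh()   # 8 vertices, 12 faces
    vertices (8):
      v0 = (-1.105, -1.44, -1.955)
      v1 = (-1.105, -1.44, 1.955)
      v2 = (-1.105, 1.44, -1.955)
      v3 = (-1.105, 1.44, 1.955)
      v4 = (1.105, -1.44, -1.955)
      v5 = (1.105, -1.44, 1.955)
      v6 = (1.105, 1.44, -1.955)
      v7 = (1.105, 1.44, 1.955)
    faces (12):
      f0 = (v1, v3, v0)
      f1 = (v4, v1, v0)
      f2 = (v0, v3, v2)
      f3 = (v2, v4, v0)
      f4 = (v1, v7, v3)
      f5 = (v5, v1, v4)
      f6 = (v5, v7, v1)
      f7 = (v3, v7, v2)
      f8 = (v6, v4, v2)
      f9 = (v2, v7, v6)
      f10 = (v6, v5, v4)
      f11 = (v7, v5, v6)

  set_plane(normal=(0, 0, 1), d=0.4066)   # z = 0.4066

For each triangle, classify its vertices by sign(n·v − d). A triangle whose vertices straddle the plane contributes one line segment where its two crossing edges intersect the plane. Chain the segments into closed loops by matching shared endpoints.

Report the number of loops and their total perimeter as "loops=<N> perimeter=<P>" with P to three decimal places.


loops=1 perimeter=10.180

Straddling triangles (8 of 12):
  (v1,v3,v0) [++-] → (-1.105, 0.299491, 0.4066)–(-1.105, -1.44, 0.4066)  len=1.7395
  (v4,v1,v0) [-+-] → (-0.229817, -1.44, 0.4066)–(-1.105, -1.44, 0.4066)  len=0.8752
  (v0,v3,v2) [-+-] → (-1.105, 0.299491, 0.4066)–(-1.105, 1.44, 0.4066)  len=1.1405
  (v5,v1,v4) [++-] → (-0.229817, -1.44, 0.4066)–(1.105, -1.44, 0.4066)  len=1.3348
  (v3,v7,v2) [++-] → (0.229817, 1.44, 0.4066)–(-1.105, 1.44, 0.4066)  len=1.3348
  (v2,v7,v6) [-+-] → (0.229817, 1.44, 0.4066)–(1.105, 1.44, 0.4066)  len=0.8752
  (v6,v5,v4) [-+-] → (1.105, -0.299491, 0.4066)–(1.105, -1.44, 0.4066)  len=1.1405
  (v7,v5,v6) [++-] → (1.105, -0.299491, 0.4066)–(1.105, 1.44, 0.4066)  len=1.7395

Chained into 1 loop(s):
  loop 1: 8 segments, perimeter = 10.1800
Total perimeter = 10.180


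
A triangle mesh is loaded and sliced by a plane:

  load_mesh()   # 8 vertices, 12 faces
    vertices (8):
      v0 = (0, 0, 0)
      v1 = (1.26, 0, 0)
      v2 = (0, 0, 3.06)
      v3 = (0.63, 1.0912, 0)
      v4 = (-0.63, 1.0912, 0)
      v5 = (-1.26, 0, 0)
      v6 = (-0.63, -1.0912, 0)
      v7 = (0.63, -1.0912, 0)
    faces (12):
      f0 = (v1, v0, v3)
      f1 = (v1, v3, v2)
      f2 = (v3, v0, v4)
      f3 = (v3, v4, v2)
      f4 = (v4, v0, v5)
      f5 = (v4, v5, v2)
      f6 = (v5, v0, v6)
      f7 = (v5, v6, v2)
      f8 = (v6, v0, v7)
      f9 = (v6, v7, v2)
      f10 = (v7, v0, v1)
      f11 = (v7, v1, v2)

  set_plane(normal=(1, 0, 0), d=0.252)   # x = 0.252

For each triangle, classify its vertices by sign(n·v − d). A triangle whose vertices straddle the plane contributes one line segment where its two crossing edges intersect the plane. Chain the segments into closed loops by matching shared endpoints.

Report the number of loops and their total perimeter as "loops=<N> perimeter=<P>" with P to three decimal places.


Straddling triangles (8 of 12):
  (v1,v0,v3) [+-+] → (0.252, 0, 0)–(0.252, 0.43648, 0)  len=0.4365
  (v1,v3,v2) [++-] → (0.252, 0.43648, 1.836)–(0.252, 0, 2.448)  len=0.7517
  (v3,v0,v4) [+--] → (0.252, 0.43648, 0)–(0.252, 1.0912, 0)  len=0.6547
  (v3,v4,v2) [+--] → (0.252, 1.0912, 0)–(0.252, 0.43648, 1.836)  len=1.9492
  (v6,v0,v7) [--+] → (0.252, -0.43648, 0)–(0.252, -1.0912, 0)  len=0.6547
  (v6,v7,v2) [-+-] → (0.252, -1.0912, 0)–(0.252, -0.43648, 1.836)  len=1.9492
  (v7,v0,v1) [+-+] → (0.252, -0.43648, 0)–(0.252, 0, 0)  len=0.4365
  (v7,v1,v2) [++-] → (0.252, 0, 2.448)–(0.252, -0.43648, 1.836)  len=0.7517

Chained into 1 loop(s):
  loop 1: 8 segments, perimeter = 7.5843
Total perimeter = 7.584

loops=1 perimeter=7.584


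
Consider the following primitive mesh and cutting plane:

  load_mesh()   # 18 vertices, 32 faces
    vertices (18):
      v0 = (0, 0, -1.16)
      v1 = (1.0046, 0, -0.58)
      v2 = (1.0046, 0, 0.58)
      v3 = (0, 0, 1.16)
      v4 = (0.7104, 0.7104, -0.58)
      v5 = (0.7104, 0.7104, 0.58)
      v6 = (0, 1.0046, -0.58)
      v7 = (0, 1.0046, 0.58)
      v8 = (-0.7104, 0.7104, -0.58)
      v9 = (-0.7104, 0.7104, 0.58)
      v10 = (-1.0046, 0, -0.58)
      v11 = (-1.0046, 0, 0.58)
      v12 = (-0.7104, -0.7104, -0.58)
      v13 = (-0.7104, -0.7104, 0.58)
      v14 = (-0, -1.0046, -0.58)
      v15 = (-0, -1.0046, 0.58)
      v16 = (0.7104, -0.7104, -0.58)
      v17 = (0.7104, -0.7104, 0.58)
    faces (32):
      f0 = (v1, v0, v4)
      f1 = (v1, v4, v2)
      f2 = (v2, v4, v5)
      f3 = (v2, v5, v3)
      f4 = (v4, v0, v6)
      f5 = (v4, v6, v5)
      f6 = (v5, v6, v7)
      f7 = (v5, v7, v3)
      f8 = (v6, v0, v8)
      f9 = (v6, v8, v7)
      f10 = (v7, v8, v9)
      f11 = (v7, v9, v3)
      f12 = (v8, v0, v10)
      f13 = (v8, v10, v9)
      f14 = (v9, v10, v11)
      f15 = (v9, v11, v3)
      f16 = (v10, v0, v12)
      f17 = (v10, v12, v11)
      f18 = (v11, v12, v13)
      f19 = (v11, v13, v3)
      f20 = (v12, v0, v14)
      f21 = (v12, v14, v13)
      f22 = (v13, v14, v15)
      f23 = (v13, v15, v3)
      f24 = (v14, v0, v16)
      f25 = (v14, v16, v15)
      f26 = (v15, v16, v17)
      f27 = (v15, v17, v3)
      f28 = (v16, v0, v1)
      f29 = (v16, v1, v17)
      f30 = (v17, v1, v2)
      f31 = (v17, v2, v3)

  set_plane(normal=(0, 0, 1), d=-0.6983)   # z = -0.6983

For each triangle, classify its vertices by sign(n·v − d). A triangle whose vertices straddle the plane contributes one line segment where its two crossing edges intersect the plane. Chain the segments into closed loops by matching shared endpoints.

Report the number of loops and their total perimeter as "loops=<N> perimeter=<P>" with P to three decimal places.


Straddling triangles (8 of 32):
  (v1,v0,v4) [+-+] → (0.799696, 0, -0.6983)–(0.565503, 0.565503, -0.6983)  len=0.6121
  (v4,v0,v6) [+-+] → (0.565503, 0.565503, -0.6983)–(0, 0.799696, -0.6983)  len=0.6121
  (v6,v0,v8) [+-+] → (0, 0.799696, -0.6983)–(-0.565503, 0.565503, -0.6983)  len=0.6121
  (v8,v0,v10) [+-+] → (-0.565503, 0.565503, -0.6983)–(-0.799696, 0, -0.6983)  len=0.6121
  (v10,v0,v12) [+-+] → (-0.799696, 0, -0.6983)–(-0.565503, -0.565503, -0.6983)  len=0.6121
  (v12,v0,v14) [+-+] → (-0.565503, -0.565503, -0.6983)–(0, -0.799696, -0.6983)  len=0.6121
  (v14,v0,v16) [+-+] → (0, -0.799696, -0.6983)–(0.565503, -0.565503, -0.6983)  len=0.6121
  (v16,v0,v1) [+-+] → (0.565503, -0.565503, -0.6983)–(0.799696, 0, -0.6983)  len=0.6121

Chained into 1 loop(s):
  loop 1: 8 segments, perimeter = 4.8966
Total perimeter = 4.897

loops=1 perimeter=4.897


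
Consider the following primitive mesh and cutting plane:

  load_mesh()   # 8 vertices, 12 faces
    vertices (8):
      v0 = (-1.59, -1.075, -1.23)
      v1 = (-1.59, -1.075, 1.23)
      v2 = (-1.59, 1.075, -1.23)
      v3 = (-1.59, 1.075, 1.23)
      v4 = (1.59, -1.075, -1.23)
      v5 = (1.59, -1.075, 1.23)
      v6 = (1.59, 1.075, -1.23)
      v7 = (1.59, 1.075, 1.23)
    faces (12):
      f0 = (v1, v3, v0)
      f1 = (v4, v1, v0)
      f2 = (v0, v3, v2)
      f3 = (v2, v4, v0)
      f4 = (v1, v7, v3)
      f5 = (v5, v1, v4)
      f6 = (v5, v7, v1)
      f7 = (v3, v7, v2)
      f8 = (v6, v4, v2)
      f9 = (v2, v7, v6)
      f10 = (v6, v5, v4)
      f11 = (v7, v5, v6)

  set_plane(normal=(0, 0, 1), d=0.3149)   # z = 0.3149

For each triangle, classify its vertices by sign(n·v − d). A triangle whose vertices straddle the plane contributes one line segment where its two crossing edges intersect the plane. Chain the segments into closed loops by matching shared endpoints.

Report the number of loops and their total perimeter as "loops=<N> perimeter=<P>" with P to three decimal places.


loops=1 perimeter=10.660

Straddling triangles (8 of 12):
  (v1,v3,v0) [++-] → (-1.59, 0.275217, 0.3149)–(-1.59, -1.075, 0.3149)  len=1.3502
  (v4,v1,v0) [-+-] → (-0.407066, -1.075, 0.3149)–(-1.59, -1.075, 0.3149)  len=1.1829
  (v0,v3,v2) [-+-] → (-1.59, 0.275217, 0.3149)–(-1.59, 1.075, 0.3149)  len=0.7998
  (v5,v1,v4) [++-] → (-0.407066, -1.075, 0.3149)–(1.59, -1.075, 0.3149)  len=1.9971
  (v3,v7,v2) [++-] → (0.407066, 1.075, 0.3149)–(-1.59, 1.075, 0.3149)  len=1.9971
  (v2,v7,v6) [-+-] → (0.407066, 1.075, 0.3149)–(1.59, 1.075, 0.3149)  len=1.1829
  (v6,v5,v4) [-+-] → (1.59, -0.275217, 0.3149)–(1.59, -1.075, 0.3149)  len=0.7998
  (v7,v5,v6) [++-] → (1.59, -0.275217, 0.3149)–(1.59, 1.075, 0.3149)  len=1.3502

Chained into 1 loop(s):
  loop 1: 8 segments, perimeter = 10.6600
Total perimeter = 10.660


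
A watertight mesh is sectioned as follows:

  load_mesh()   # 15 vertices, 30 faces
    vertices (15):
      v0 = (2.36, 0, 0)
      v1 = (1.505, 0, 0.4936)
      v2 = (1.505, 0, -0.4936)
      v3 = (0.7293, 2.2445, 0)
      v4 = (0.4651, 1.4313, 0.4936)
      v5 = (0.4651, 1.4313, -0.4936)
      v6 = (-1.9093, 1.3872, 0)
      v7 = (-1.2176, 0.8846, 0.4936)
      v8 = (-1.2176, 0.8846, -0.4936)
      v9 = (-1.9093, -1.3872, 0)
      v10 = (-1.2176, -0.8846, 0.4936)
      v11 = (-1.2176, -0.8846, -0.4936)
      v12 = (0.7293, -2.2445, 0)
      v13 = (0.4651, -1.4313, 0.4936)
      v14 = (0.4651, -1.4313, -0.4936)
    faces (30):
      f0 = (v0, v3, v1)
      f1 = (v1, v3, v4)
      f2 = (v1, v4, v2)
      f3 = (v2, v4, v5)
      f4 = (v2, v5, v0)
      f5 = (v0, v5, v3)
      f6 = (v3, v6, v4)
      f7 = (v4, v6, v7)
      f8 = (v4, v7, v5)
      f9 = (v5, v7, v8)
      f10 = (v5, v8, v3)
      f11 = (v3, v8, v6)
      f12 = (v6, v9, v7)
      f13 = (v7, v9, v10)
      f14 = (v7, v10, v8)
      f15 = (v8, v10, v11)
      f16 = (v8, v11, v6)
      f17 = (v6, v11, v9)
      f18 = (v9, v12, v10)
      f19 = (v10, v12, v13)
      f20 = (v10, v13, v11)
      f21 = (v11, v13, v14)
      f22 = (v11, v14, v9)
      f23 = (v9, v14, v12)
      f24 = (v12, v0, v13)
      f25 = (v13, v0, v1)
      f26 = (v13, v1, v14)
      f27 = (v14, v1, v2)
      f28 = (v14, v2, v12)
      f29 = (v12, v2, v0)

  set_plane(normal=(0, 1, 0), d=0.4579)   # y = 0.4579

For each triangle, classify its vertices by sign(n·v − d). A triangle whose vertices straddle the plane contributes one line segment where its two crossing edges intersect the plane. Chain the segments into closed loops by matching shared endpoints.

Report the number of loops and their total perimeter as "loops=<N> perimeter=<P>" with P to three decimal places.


Straddling triangles (12 of 30):
  (v0,v3,v1) [-+-] → (2.02732, 0.4579, 0)–(1.34675, 0.4579, 0.392901)  len=0.7858
  (v1,v3,v4) [-++] → (1.34675, 0.4579, 0.392901)–(1.17232, 0.4579, 0.4936)  len=0.2014
  (v1,v4,v2) [-+-] → (1.17232, 0.4579, 0.4936)–(1.17232, 0.4579, -0.177776)  len=0.6714
  (v2,v4,v5) [-++] → (1.17232, 0.4579, -0.177776)–(1.17232, 0.4579, -0.4936)  len=0.3158
  (v2,v5,v0) [-+-] → (1.17232, 0.4579, -0.4936)–(1.75379, 0.4579, -0.157912)  len=0.6714
  (v0,v5,v3) [-++] → (1.75379, 0.4579, -0.157912)–(2.02732, 0.4579, 0)  len=0.3158
  (v6,v9,v7) [+-+] → (-1.9093, 0.4579, 0)–(-1.34752, 0.4579, 0.40089)  len=0.6902
  (v7,v9,v10) [+--] → (-1.34752, 0.4579, 0.40089)–(-1.2176, 0.4579, 0.4936)  len=0.1596
  (v7,v10,v8) [+-+] → (-1.2176, 0.4579, 0.4936)–(-1.2176, 0.4579, -0.255505)  len=0.7491
  (v8,v10,v11) [+--] → (-1.2176, 0.4579, -0.255505)–(-1.2176, 0.4579, -0.4936)  len=0.2381
  (v8,v11,v6) [+-+] → (-1.2176, 0.4579, -0.4936)–(-1.62635, 0.4579, -0.201911)  len=0.5022
  (v6,v11,v9) [+--] → (-1.62635, 0.4579, -0.201911)–(-1.9093, 0.4579, 0)  len=0.3476

Chained into 2 loop(s):
  loop 1: 6 segments, perimeter = 2.9617
  loop 2: 6 segments, perimeter = 2.6867
Total perimeter = 5.648

loops=2 perimeter=5.648


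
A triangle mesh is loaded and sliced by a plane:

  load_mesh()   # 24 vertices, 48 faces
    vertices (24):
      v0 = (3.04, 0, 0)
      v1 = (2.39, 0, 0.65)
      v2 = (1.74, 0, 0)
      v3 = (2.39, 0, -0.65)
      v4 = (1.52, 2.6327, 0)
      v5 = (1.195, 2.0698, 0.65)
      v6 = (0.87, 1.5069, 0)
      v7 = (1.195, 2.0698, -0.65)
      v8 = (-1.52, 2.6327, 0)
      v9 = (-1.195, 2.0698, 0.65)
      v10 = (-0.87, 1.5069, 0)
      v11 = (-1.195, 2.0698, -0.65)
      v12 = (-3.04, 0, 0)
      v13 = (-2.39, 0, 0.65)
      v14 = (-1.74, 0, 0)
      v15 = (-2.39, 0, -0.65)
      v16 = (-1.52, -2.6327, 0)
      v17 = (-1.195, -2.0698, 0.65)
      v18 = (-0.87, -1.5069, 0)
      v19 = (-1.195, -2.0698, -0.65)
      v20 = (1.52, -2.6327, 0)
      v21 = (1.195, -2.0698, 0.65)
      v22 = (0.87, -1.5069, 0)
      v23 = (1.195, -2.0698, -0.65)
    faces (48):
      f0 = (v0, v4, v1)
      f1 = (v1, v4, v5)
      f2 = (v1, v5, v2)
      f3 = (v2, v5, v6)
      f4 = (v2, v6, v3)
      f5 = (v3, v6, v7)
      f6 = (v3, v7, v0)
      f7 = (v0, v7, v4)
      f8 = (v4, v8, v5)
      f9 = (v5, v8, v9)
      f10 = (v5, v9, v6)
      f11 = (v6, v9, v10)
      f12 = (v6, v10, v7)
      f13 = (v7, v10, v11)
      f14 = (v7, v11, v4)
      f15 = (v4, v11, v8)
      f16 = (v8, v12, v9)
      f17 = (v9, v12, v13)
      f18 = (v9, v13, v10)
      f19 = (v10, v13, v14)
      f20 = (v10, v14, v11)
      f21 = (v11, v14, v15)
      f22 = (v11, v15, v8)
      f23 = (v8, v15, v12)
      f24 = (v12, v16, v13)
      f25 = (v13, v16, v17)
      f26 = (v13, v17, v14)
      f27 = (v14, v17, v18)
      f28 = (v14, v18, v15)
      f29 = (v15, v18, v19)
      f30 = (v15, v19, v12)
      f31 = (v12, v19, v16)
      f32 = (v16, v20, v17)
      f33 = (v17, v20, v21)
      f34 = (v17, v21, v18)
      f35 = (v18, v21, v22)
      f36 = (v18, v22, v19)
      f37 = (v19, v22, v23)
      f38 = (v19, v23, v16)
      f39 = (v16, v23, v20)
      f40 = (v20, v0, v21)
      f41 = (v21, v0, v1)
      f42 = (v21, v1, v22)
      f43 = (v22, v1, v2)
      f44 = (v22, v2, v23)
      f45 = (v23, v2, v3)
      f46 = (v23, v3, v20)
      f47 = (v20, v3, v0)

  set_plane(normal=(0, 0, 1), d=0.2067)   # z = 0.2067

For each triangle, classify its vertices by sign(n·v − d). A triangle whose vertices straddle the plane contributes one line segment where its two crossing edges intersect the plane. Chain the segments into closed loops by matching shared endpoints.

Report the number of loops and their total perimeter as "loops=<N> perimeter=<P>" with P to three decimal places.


loops=2 perimeter=28.680

Straddling triangles (24 of 48):
  (v0,v4,v1) [--+] → (1.79666, 1.7955, 0.2067)–(2.8333, 0, 0.2067)  len=2.0733
  (v1,v4,v5) [+-+] → (1.79666, 1.7955, 0.2067)–(1.41665, 2.4537, 0.2067)  len=0.7600
  (v1,v5,v2) [++-] → (1.56669, 0.658196, 0.2067)–(1.9467, 0, 0.2067)  len=0.7600
  (v2,v5,v6) [-+-] → (1.56669, 0.658196, 0.2067)–(0.97335, 1.6859, 0.2067)  len=1.1867
  (v4,v8,v5) [--+] → (-0.65663, 2.4537, 0.2067)–(1.41665, 2.4537, 0.2067)  len=2.0733
  (v5,v8,v9) [+-+] → (-0.65663, 2.4537, 0.2067)–(-1.41665, 2.4537, 0.2067)  len=0.7600
  (v5,v9,v6) [++-] → (0.21333, 1.6859, 0.2067)–(0.97335, 1.6859, 0.2067)  len=0.7600
  (v6,v9,v10) [-+-] → (0.21333, 1.6859, 0.2067)–(-0.97335, 1.6859, 0.2067)  len=1.1867
  (v8,v12,v9) [--+] → (-2.45329, 0.658196, 0.2067)–(-1.41665, 2.4537, 0.2067)  len=2.0733
  (v9,v12,v13) [+-+] → (-2.45329, 0.658196, 0.2067)–(-2.8333, 0, 0.2067)  len=0.7600
  (v9,v13,v10) [++-] → (-1.35336, 1.02771, 0.2067)–(-0.97335, 1.6859, 0.2067)  len=0.7600
  (v10,v13,v14) [-+-] → (-1.35336, 1.02771, 0.2067)–(-1.9467, 0, 0.2067)  len=1.1867
  (v12,v16,v13) [--+] → (-1.79666, -1.7955, 0.2067)–(-2.8333, 0, 0.2067)  len=2.0733
  (v13,v16,v17) [+-+] → (-1.79666, -1.7955, 0.2067)–(-1.41665, -2.4537, 0.2067)  len=0.7600
  (v13,v17,v14) [++-] → (-1.56669, -0.658196, 0.2067)–(-1.9467, 0, 0.2067)  len=0.7600
  (v14,v17,v18) [-+-] → (-1.56669, -0.658196, 0.2067)–(-0.97335, -1.6859, 0.2067)  len=1.1867
  (v16,v20,v17) [--+] → (0.65663, -2.4537, 0.2067)–(-1.41665, -2.4537, 0.2067)  len=2.0733
  (v17,v20,v21) [+-+] → (0.65663, -2.4537, 0.2067)–(1.41665, -2.4537, 0.2067)  len=0.7600
  (v17,v21,v18) [++-] → (-0.21333, -1.6859, 0.2067)–(-0.97335, -1.6859, 0.2067)  len=0.7600
  (v18,v21,v22) [-+-] → (-0.21333, -1.6859, 0.2067)–(0.97335, -1.6859, 0.2067)  len=1.1867
  (v20,v0,v21) [--+] → (2.45329, -0.658196, 0.2067)–(1.41665, -2.4537, 0.2067)  len=2.0733
  (v21,v0,v1) [+-+] → (2.45329, -0.658196, 0.2067)–(2.8333, 0, 0.2067)  len=0.7600
  (v21,v1,v22) [++-] → (1.35336, -1.02771, 0.2067)–(0.97335, -1.6859, 0.2067)  len=0.7600
  (v22,v1,v2) [-+-] → (1.35336, -1.02771, 0.2067)–(1.9467, 0, 0.2067)  len=1.1867

Chained into 2 loop(s):
  loop 1: 12 segments, perimeter = 16.9998
  loop 2: 12 segments, perimeter = 11.6802
Total perimeter = 28.680


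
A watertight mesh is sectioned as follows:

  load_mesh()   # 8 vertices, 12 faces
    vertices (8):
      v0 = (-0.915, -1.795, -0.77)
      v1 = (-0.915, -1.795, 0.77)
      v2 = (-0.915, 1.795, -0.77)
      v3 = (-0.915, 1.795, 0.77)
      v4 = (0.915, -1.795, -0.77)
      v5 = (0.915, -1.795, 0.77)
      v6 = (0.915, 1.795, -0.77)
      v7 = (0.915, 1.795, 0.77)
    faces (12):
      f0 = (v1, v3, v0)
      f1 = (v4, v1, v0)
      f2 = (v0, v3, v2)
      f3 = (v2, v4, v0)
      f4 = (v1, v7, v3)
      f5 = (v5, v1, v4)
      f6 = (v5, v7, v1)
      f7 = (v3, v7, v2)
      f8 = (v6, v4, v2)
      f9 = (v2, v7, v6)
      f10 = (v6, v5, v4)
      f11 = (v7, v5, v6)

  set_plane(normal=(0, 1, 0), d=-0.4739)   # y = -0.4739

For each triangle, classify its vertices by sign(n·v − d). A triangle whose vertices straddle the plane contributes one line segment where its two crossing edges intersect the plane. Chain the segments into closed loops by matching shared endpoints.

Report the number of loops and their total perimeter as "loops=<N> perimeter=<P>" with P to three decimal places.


Straddling triangles (8 of 12):
  (v1,v3,v0) [-+-] → (-0.915, -0.4739, 0.77)–(-0.915, -0.4739, -0.203289)  len=0.9733
  (v0,v3,v2) [-++] → (-0.915, -0.4739, -0.203289)–(-0.915, -0.4739, -0.77)  len=0.5667
  (v2,v4,v0) [+--] → (0.24157, -0.4739, -0.77)–(-0.915, -0.4739, -0.77)  len=1.1566
  (v1,v7,v3) [-++] → (-0.24157, -0.4739, 0.77)–(-0.915, -0.4739, 0.77)  len=0.6734
  (v5,v7,v1) [-+-] → (0.915, -0.4739, 0.77)–(-0.24157, -0.4739, 0.77)  len=1.1566
  (v6,v4,v2) [+-+] → (0.915, -0.4739, -0.77)–(0.24157, -0.4739, -0.77)  len=0.6734
  (v6,v5,v4) [+--] → (0.915, -0.4739, 0.203289)–(0.915, -0.4739, -0.77)  len=0.9733
  (v7,v5,v6) [+-+] → (0.915, -0.4739, 0.77)–(0.915, -0.4739, 0.203289)  len=0.5667

Chained into 1 loop(s):
  loop 1: 8 segments, perimeter = 6.7400
Total perimeter = 6.740

loops=1 perimeter=6.740


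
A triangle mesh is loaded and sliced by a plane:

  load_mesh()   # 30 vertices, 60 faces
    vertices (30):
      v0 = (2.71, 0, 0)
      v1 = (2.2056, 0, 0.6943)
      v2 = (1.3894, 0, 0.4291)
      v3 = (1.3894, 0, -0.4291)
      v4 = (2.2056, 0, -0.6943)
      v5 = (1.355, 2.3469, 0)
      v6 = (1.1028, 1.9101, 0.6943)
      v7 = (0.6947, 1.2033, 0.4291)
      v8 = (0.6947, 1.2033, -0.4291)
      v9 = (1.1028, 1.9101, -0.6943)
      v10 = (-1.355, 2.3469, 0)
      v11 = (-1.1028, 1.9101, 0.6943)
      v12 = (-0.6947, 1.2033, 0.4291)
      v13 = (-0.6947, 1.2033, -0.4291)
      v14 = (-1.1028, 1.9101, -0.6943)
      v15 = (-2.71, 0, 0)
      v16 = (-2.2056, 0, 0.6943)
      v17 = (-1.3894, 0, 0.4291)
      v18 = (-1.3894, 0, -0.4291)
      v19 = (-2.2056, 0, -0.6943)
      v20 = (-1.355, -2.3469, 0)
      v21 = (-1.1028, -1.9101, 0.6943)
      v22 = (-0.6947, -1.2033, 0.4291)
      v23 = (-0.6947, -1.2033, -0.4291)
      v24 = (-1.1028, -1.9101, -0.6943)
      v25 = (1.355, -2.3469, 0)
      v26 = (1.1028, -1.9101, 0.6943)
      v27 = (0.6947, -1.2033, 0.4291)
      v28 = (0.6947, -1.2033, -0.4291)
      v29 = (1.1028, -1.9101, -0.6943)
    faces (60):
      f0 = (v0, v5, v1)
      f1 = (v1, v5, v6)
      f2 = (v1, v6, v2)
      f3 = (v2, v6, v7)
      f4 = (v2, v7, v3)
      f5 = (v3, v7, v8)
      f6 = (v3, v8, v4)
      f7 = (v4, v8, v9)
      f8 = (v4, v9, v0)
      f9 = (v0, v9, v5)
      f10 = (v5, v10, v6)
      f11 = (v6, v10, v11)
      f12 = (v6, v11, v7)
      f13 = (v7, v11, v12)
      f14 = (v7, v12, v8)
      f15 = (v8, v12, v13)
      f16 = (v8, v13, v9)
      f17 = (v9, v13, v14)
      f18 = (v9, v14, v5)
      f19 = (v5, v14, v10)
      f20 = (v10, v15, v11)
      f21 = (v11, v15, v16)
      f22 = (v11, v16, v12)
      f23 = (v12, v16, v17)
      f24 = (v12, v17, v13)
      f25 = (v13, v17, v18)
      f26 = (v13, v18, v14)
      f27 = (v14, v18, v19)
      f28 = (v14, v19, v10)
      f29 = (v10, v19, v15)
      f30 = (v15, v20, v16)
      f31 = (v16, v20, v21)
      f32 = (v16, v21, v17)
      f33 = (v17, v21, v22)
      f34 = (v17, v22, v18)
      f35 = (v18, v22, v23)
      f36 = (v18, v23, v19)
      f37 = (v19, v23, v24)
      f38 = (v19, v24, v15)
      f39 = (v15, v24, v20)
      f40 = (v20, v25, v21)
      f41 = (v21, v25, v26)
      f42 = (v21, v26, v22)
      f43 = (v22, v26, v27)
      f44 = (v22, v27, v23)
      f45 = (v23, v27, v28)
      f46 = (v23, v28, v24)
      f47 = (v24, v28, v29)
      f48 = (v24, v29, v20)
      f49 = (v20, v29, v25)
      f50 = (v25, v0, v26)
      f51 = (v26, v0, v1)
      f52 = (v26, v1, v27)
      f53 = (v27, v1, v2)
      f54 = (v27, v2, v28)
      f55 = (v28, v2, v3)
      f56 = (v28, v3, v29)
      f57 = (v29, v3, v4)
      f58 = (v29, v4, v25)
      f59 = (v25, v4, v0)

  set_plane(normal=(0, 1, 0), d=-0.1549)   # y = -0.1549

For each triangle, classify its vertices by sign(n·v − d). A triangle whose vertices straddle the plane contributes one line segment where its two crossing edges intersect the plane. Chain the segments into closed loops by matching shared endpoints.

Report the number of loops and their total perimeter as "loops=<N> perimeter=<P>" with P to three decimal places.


Straddling triangles (20 of 60):
  (v15,v20,v16) [+-+] → (-2.62057, -0.1549, 0)–(-2.14946, -0.1549, 0.648475)  len=0.8015
  (v16,v20,v21) [+--] → (-2.14946, -0.1549, 0.648475)–(-2.11617, -0.1549, 0.6943)  len=0.0566
  (v16,v21,v17) [+-+] → (-2.11617, -0.1549, 0.6943)–(-1.36616, -0.1549, 0.450606)  len=0.7886
  (v17,v21,v22) [+--] → (-1.36616, -0.1549, 0.450606)–(-1.29997, -0.1549, 0.4291)  len=0.0696
  (v17,v22,v18) [+-+] → (-1.29997, -0.1549, 0.4291)–(-1.29997, -0.1549, -0.318624)  len=0.7477
  (v18,v22,v23) [+--] → (-1.29997, -0.1549, -0.318624)–(-1.29997, -0.1549, -0.4291)  len=0.1105
  (v18,v23,v19) [+-+] → (-1.29997, -0.1549, -0.4291)–(-2.0111, -0.1549, -0.660161)  len=0.7477
  (v19,v23,v24) [+--] → (-2.0111, -0.1549, -0.660161)–(-2.11617, -0.1549, -0.6943)  len=0.1105
  (v19,v24,v15) [+-+] → (-2.11617, -0.1549, -0.6943)–(-2.57966, -0.1549, -0.0563044)  len=0.7886
  (v15,v24,v20) [+--] → (-2.57966, -0.1549, -0.0563044)–(-2.62057, -0.1549, 0)  len=0.0696
  (v25,v0,v26) [-+-] → (2.62057, -0.1549, 0)–(2.57966, -0.1549, 0.0563044)  len=0.0696
  (v26,v0,v1) [-++] → (2.57966, -0.1549, 0.0563044)–(2.11617, -0.1549, 0.6943)  len=0.7886
  (v26,v1,v27) [-+-] → (2.11617, -0.1549, 0.6943)–(2.0111, -0.1549, 0.660161)  len=0.1105
  (v27,v1,v2) [-++] → (2.0111, -0.1549, 0.660161)–(1.29997, -0.1549, 0.4291)  len=0.7477
  (v27,v2,v28) [-+-] → (1.29997, -0.1549, 0.4291)–(1.29997, -0.1549, 0.318624)  len=0.1105
  (v28,v2,v3) [-++] → (1.29997, -0.1549, 0.318624)–(1.29997, -0.1549, -0.4291)  len=0.7477
  (v28,v3,v29) [-+-] → (1.29997, -0.1549, -0.4291)–(1.36616, -0.1549, -0.450606)  len=0.0696
  (v29,v3,v4) [-++] → (1.36616, -0.1549, -0.450606)–(2.11617, -0.1549, -0.6943)  len=0.7886
  (v29,v4,v25) [-+-] → (2.11617, -0.1549, -0.6943)–(2.14946, -0.1549, -0.648475)  len=0.0566
  (v25,v4,v0) [-++] → (2.14946, -0.1549, -0.648475)–(2.62057, -0.1549, 0)  len=0.8015

Chained into 2 loop(s):
  loop 1: 10 segments, perimeter = 4.2910
  loop 2: 10 segments, perimeter = 4.2910
Total perimeter = 8.582

loops=2 perimeter=8.582


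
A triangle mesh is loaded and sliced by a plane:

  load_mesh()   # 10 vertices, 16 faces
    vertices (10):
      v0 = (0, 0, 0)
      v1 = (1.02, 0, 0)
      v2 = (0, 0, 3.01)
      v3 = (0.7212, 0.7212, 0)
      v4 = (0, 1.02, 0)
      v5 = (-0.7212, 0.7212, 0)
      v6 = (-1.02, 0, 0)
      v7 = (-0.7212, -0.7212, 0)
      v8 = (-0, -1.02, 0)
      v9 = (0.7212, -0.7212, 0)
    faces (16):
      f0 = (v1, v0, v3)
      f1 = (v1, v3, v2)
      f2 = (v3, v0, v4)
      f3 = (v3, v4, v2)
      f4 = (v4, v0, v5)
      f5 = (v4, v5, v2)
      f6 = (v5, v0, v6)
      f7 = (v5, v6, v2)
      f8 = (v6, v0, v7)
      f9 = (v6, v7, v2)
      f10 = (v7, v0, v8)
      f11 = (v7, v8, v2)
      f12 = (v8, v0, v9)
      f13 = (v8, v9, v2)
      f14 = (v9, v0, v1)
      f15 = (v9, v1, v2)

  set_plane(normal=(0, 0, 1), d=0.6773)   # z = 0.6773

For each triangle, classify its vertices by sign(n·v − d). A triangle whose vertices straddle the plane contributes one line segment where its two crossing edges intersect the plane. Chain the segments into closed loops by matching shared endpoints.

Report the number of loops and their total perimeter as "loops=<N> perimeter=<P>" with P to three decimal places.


loops=1 perimeter=4.840

Straddling triangles (8 of 16):
  (v1,v3,v2) [--+] → (0.558918, 0.558918, 0.6773)–(0.790483, 0, 0.6773)  len=0.6050
  (v3,v4,v2) [--+] → (0, 0.790483, 0.6773)–(0.558918, 0.558918, 0.6773)  len=0.6050
  (v4,v5,v2) [--+] → (-0.558918, 0.558918, 0.6773)–(0, 0.790483, 0.6773)  len=0.6050
  (v5,v6,v2) [--+] → (-0.790483, 0, 0.6773)–(-0.558918, 0.558918, 0.6773)  len=0.6050
  (v6,v7,v2) [--+] → (-0.558918, -0.558918, 0.6773)–(-0.790483, 0, 0.6773)  len=0.6050
  (v7,v8,v2) [--+] → (0, -0.790483, 0.6773)–(-0.558918, -0.558918, 0.6773)  len=0.6050
  (v8,v9,v2) [--+] → (0.558918, -0.558918, 0.6773)–(0, -0.790483, 0.6773)  len=0.6050
  (v9,v1,v2) [--+] → (0.790483, 0, 0.6773)–(0.558918, -0.558918, 0.6773)  len=0.6050

Chained into 1 loop(s):
  loop 1: 8 segments, perimeter = 4.8399
Total perimeter = 4.840


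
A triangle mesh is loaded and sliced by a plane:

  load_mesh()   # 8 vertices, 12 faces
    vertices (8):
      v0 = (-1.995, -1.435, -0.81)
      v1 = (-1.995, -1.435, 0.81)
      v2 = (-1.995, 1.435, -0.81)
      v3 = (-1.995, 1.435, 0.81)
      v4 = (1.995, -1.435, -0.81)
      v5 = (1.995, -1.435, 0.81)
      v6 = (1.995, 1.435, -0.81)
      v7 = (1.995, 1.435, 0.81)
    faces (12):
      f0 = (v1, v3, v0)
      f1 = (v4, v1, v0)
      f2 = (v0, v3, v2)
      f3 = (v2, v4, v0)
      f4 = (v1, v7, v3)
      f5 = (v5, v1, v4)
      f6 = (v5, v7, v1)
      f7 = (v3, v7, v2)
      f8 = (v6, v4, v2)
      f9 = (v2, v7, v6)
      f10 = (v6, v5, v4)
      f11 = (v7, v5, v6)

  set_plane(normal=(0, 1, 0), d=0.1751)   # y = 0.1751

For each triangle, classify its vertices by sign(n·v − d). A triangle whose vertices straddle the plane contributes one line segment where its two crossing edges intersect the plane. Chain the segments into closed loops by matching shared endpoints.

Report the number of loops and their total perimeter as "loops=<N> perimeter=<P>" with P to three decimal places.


Straddling triangles (8 of 12):
  (v1,v3,v0) [-+-] → (-1.995, 0.1751, 0.81)–(-1.995, 0.1751, 0.0988369)  len=0.7112
  (v0,v3,v2) [-++] → (-1.995, 0.1751, 0.0988369)–(-1.995, 0.1751, -0.81)  len=0.9088
  (v2,v4,v0) [+--] → (-0.243432, 0.1751, -0.81)–(-1.995, 0.1751, -0.81)  len=1.7516
  (v1,v7,v3) [-++] → (0.243432, 0.1751, 0.81)–(-1.995, 0.1751, 0.81)  len=2.2384
  (v5,v7,v1) [-+-] → (1.995, 0.1751, 0.81)–(0.243432, 0.1751, 0.81)  len=1.7516
  (v6,v4,v2) [+-+] → (1.995, 0.1751, -0.81)–(-0.243432, 0.1751, -0.81)  len=2.2384
  (v6,v5,v4) [+--] → (1.995, 0.1751, -0.0988369)–(1.995, 0.1751, -0.81)  len=0.7112
  (v7,v5,v6) [+-+] → (1.995, 0.1751, 0.81)–(1.995, 0.1751, -0.0988369)  len=0.9088

Chained into 1 loop(s):
  loop 1: 8 segments, perimeter = 11.2200
Total perimeter = 11.220

loops=1 perimeter=11.220


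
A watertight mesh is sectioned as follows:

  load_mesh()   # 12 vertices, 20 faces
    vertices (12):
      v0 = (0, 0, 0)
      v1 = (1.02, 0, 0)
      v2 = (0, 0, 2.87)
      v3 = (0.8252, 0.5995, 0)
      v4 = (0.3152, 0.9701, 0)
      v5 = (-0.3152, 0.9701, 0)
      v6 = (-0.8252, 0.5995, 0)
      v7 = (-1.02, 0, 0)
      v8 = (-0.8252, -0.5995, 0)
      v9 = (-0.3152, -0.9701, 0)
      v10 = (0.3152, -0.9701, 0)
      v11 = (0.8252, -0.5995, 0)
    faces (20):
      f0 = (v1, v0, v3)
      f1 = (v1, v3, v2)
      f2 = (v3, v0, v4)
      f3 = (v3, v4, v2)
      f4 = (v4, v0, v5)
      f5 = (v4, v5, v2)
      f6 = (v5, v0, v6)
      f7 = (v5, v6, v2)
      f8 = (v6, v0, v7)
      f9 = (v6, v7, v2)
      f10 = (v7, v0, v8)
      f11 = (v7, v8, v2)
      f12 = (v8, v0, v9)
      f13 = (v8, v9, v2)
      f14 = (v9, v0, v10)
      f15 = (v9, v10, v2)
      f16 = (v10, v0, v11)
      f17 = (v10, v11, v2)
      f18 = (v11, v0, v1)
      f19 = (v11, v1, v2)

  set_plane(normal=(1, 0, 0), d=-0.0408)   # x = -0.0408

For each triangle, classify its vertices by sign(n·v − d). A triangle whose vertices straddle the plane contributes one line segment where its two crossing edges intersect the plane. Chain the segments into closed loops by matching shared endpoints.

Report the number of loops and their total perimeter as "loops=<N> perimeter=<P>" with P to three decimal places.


Straddling triangles (12 of 20):
  (v4,v0,v5) [++-] → (-0.0408, 0.125571, 0)–(-0.0408, 0.9701, 0)  len=0.8445
  (v4,v5,v2) [+-+] → (-0.0408, 0.9701, 0)–(-0.0408, 0.125571, 2.4985)  len=2.6374
  (v5,v0,v6) [-+-] → (-0.0408, 0.125571, 0)–(-0.0408, 0.0296408, 0)  len=0.0959
  (v5,v6,v2) [--+] → (-0.0408, 0.0296408, 2.7281)–(-0.0408, 0.125571, 2.4985)  len=0.2488
  (v6,v0,v7) [-+-] → (-0.0408, 0.0296408, 0)–(-0.0408, 0, 0)  len=0.0296
  (v6,v7,v2) [--+] → (-0.0408, 0, 2.7552)–(-0.0408, 0.0296408, 2.7281)  len=0.0402
  (v7,v0,v8) [-+-] → (-0.0408, 0, 0)–(-0.0408, -0.0296408, 0)  len=0.0296
  (v7,v8,v2) [--+] → (-0.0408, -0.0296408, 2.7281)–(-0.0408, 0, 2.7552)  len=0.0402
  (v8,v0,v9) [-+-] → (-0.0408, -0.0296408, 0)–(-0.0408, -0.125571, 0)  len=0.0959
  (v8,v9,v2) [--+] → (-0.0408, -0.125571, 2.4985)–(-0.0408, -0.0296408, 2.7281)  len=0.2488
  (v9,v0,v10) [-++] → (-0.0408, -0.125571, 0)–(-0.0408, -0.9701, 0)  len=0.8445
  (v9,v10,v2) [-++] → (-0.0408, -0.9701, 0)–(-0.0408, -0.125571, 2.4985)  len=2.6374

Chained into 1 loop(s):
  loop 1: 12 segments, perimeter = 7.7929
Total perimeter = 7.793

loops=1 perimeter=7.793


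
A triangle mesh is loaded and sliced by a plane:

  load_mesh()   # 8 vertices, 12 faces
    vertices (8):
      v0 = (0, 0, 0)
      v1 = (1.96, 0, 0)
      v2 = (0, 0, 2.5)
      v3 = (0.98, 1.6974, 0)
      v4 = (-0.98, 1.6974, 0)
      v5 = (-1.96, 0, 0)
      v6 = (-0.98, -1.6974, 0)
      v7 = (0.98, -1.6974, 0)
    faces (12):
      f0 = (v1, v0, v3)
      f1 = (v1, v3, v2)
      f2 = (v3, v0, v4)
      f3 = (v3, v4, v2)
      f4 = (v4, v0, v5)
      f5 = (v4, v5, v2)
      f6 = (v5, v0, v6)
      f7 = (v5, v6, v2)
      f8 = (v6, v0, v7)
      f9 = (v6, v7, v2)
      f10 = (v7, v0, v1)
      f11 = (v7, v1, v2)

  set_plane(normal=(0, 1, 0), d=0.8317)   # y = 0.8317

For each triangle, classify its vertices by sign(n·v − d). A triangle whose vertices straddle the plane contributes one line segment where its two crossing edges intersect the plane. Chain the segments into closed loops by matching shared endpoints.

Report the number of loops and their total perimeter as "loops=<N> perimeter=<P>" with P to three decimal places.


Straddling triangles (6 of 12):
  (v1,v0,v3) [--+] → (0.480185, 0.8317, 0)–(1.47982, 0.8317, 0)  len=0.9996
  (v1,v3,v2) [-+-] → (1.47982, 0.8317, 0)–(0.480185, 0.8317, 1.27504)  len=1.6202
  (v3,v0,v4) [+-+] → (0.480185, 0.8317, 0)–(-0.480185, 0.8317, 0)  len=0.9604
  (v3,v4,v2) [++-] → (-0.480185, 0.8317, 1.27504)–(0.480185, 0.8317, 1.27504)  len=0.9604
  (v4,v0,v5) [+--] → (-0.480185, 0.8317, 0)–(-1.47982, 0.8317, 0)  len=0.9996
  (v4,v5,v2) [+--] → (-1.47982, 0.8317, 0)–(-0.480185, 0.8317, 1.27504)  len=1.6202

Chained into 1 loop(s):
  loop 1: 6 segments, perimeter = 7.1604
Total perimeter = 7.160

loops=1 perimeter=7.160


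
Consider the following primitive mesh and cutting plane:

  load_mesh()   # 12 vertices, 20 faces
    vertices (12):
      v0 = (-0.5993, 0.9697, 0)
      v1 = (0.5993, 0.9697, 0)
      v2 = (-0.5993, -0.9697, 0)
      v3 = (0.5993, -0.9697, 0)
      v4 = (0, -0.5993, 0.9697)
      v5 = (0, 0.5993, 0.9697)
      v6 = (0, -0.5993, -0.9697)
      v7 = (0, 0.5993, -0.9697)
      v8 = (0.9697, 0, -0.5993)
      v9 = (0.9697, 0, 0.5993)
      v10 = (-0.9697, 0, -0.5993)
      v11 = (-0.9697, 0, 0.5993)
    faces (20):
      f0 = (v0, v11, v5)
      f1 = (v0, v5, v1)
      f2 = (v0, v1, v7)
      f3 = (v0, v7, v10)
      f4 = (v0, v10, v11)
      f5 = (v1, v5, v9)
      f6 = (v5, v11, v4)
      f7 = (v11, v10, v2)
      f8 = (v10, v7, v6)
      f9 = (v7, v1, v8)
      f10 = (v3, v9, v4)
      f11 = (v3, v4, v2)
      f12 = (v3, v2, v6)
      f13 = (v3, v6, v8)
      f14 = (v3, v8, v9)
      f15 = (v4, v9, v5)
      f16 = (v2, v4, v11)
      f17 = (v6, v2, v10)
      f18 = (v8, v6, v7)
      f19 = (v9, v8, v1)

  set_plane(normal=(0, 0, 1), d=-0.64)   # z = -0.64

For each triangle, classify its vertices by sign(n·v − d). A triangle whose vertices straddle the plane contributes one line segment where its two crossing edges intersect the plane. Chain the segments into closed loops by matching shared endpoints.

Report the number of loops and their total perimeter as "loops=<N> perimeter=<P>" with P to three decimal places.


Straddling triangles (8 of 20):
  (v0,v1,v7) [++-] → (0.203763, 0.725237, -0.64)–(-0.203763, 0.725237, -0.64)  len=0.4075
  (v0,v7,v10) [+-+] → (-0.203763, 0.725237, -0.64)–(-0.863148, 0.0658518, -0.64)  len=0.9325
  (v10,v7,v6) [+--] → (-0.863148, 0.0658518, -0.64)–(-0.863148, -0.0658518, -0.64)  len=0.1317
  (v7,v1,v8) [-++] → (0.203763, 0.725237, -0.64)–(0.863148, 0.0658518, -0.64)  len=0.9325
  (v3,v2,v6) [++-] → (-0.203763, -0.725237, -0.64)–(0.203763, -0.725237, -0.64)  len=0.4075
  (v3,v6,v8) [+-+] → (0.203763, -0.725237, -0.64)–(0.863148, -0.0658518, -0.64)  len=0.9325
  (v6,v2,v10) [-++] → (-0.203763, -0.725237, -0.64)–(-0.863148, -0.0658518, -0.64)  len=0.9325
  (v8,v6,v7) [+--] → (0.863148, -0.0658518, -0.64)–(0.863148, 0.0658518, -0.64)  len=0.1317

Chained into 1 loop(s):
  loop 1: 8 segments, perimeter = 4.8085
Total perimeter = 4.809

loops=1 perimeter=4.809


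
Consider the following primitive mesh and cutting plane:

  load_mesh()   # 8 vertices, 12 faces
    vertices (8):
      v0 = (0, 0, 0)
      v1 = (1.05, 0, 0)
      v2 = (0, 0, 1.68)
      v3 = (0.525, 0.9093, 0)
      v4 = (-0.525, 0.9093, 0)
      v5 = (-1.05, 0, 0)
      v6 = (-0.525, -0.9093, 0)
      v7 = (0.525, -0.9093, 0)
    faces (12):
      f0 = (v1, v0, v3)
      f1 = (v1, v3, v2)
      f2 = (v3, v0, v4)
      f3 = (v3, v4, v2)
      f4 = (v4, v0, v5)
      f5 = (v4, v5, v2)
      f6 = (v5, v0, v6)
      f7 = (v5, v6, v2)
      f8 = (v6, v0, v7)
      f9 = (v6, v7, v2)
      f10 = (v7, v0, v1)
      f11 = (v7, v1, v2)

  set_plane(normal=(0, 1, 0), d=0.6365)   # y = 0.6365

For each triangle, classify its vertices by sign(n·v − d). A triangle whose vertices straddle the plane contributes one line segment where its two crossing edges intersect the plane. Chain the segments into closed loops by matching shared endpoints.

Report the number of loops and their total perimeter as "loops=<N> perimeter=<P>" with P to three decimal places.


loops=1 perimeter=3.289

Straddling triangles (6 of 12):
  (v1,v0,v3) [--+] → (0.367494, 0.6365, 0)–(0.682506, 0.6365, 0)  len=0.3150
  (v1,v3,v2) [-+-] → (0.682506, 0.6365, 0)–(0.367494, 0.6365, 0.504018)  len=0.5944
  (v3,v0,v4) [+-+] → (0.367494, 0.6365, 0)–(-0.367494, 0.6365, 0)  len=0.7350
  (v3,v4,v2) [++-] → (-0.367494, 0.6365, 0.504018)–(0.367494, 0.6365, 0.504018)  len=0.7350
  (v4,v0,v5) [+--] → (-0.367494, 0.6365, 0)–(-0.682506, 0.6365, 0)  len=0.3150
  (v4,v5,v2) [+--] → (-0.682506, 0.6365, 0)–(-0.367494, 0.6365, 0.504018)  len=0.5944

Chained into 1 loop(s):
  loop 1: 6 segments, perimeter = 3.2887
Total perimeter = 3.289


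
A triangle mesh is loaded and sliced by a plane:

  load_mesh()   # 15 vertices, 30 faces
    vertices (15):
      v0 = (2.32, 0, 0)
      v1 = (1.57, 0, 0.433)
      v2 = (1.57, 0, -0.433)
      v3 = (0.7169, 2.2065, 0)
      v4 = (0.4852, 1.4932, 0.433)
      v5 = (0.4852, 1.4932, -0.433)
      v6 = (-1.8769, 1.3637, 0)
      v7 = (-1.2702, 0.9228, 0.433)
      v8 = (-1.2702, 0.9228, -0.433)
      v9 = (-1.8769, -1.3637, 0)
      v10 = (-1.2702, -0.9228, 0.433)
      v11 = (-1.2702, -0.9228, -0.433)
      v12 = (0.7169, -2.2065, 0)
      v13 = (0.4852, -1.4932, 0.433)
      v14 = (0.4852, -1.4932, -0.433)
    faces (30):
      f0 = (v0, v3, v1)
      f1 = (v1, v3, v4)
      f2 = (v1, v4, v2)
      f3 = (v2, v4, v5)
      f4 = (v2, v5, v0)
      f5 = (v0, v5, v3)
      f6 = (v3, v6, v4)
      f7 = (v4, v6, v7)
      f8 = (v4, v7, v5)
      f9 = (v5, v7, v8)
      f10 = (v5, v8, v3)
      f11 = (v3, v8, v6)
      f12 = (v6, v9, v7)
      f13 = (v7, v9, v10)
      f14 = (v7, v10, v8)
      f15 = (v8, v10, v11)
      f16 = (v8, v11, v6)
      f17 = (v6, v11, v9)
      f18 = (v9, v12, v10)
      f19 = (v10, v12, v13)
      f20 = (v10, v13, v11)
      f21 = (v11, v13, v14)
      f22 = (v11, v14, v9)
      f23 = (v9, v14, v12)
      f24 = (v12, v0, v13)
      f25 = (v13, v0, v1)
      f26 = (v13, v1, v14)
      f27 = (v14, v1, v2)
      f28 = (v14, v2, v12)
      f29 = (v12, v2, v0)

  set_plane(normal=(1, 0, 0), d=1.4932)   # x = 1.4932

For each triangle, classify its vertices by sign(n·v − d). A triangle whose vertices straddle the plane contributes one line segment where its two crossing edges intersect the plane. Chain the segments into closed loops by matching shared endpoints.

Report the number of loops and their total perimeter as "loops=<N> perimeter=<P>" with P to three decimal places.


Straddling triangles (12 of 30):
  (v0,v3,v1) [+-+] → (1.4932, 1.138, 0)–(1.4932, 0.198639, 0.394019)  len=1.0187
  (v1,v3,v4) [+--] → (1.4932, 0.198639, 0.394019)–(1.4932, 0.105713, 0.433)  len=0.1008
  (v1,v4,v2) [+-+] → (1.4932, 0.105713, 0.433)–(1.4932, 0.105713, -0.37169)  len=0.8047
  (v2,v4,v5) [+--] → (1.4932, 0.105713, -0.37169)–(1.4932, 0.105713, -0.433)  len=0.0613
  (v2,v5,v0) [+-+] → (1.4932, 0.105713, -0.433)–(1.4932, 0.672868, -0.195119)  len=0.6150
  (v0,v5,v3) [+--] → (1.4932, 0.672868, -0.195119)–(1.4932, 1.138, 0)  len=0.5044
  (v12,v0,v13) [-+-] → (1.4932, -1.138, 0)–(1.4932, -0.672868, 0.195119)  len=0.5044
  (v13,v0,v1) [-++] → (1.4932, -0.672868, 0.195119)–(1.4932, -0.105713, 0.433)  len=0.6150
  (v13,v1,v14) [-+-] → (1.4932, -0.105713, 0.433)–(1.4932, -0.105713, 0.37169)  len=0.0613
  (v14,v1,v2) [-++] → (1.4932, -0.105713, 0.37169)–(1.4932, -0.105713, -0.433)  len=0.8047
  (v14,v2,v12) [-+-] → (1.4932, -0.105713, -0.433)–(1.4932, -0.198639, -0.394019)  len=0.1008
  (v12,v2,v0) [-++] → (1.4932, -0.198639, -0.394019)–(1.4932, -1.138, 0)  len=1.0187

Chained into 2 loop(s):
  loop 1: 6 segments, perimeter = 3.1049
  loop 2: 6 segments, perimeter = 3.1049
Total perimeter = 6.210

loops=2 perimeter=6.210


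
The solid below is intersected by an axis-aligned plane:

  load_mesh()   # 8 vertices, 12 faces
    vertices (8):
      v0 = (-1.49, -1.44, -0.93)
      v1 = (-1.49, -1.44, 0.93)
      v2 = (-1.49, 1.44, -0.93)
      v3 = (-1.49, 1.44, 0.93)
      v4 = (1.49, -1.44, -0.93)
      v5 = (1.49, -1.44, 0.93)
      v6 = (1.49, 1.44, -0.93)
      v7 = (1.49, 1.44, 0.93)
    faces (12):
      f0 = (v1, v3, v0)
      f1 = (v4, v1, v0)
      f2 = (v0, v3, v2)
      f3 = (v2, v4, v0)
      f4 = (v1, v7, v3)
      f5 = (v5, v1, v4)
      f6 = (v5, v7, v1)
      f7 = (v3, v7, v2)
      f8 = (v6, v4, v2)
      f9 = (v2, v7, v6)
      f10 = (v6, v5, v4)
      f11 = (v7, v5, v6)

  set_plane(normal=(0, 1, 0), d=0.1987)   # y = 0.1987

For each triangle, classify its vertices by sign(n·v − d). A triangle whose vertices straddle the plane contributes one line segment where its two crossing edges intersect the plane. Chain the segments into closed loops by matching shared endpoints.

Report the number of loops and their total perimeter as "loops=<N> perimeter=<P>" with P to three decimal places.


Straddling triangles (8 of 12):
  (v1,v3,v0) [-+-] → (-1.49, 0.1987, 0.93)–(-1.49, 0.1987, 0.128327)  len=0.8017
  (v0,v3,v2) [-++] → (-1.49, 0.1987, 0.128327)–(-1.49, 0.1987, -0.93)  len=1.0583
  (v2,v4,v0) [+--] → (-0.205599, 0.1987, -0.93)–(-1.49, 0.1987, -0.93)  len=1.2844
  (v1,v7,v3) [-++] → (0.205599, 0.1987, 0.93)–(-1.49, 0.1987, 0.93)  len=1.6956
  (v5,v7,v1) [-+-] → (1.49, 0.1987, 0.93)–(0.205599, 0.1987, 0.93)  len=1.2844
  (v6,v4,v2) [+-+] → (1.49, 0.1987, -0.93)–(-0.205599, 0.1987, -0.93)  len=1.6956
  (v6,v5,v4) [+--] → (1.49, 0.1987, -0.128327)–(1.49, 0.1987, -0.93)  len=0.8017
  (v7,v5,v6) [+-+] → (1.49, 0.1987, 0.93)–(1.49, 0.1987, -0.128327)  len=1.0583

Chained into 1 loop(s):
  loop 1: 8 segments, perimeter = 9.6800
Total perimeter = 9.680

loops=1 perimeter=9.680
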